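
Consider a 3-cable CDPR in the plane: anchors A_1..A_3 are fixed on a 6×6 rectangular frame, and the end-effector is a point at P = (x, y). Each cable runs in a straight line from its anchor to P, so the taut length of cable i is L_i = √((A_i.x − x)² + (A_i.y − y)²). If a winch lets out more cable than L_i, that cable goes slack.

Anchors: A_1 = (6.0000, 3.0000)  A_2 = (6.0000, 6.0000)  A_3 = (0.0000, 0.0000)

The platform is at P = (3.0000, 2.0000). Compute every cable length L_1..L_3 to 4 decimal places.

L_1: Δ = A_1−P = (3.0000, 1.0000) → ‖Δ‖ = √10.0000 = 3.1623
L_2: Δ = A_2−P = (3.0000, 4.0000) → ‖Δ‖ = √25.0000 = 5.0000
L_3: Δ = A_3−P = (-3.0000, -2.0000) → ‖Δ‖ = √13.0000 = 3.6056

(3.1623, 5.0000, 3.6056)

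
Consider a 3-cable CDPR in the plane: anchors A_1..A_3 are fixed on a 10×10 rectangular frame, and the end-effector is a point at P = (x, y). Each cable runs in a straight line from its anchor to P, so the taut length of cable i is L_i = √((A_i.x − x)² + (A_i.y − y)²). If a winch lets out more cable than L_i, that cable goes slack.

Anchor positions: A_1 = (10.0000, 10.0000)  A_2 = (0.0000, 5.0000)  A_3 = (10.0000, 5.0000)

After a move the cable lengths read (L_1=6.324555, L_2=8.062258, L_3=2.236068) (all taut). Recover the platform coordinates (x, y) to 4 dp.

each cable: (A_i−P)·(A_i−P) = L_i²; let q_i = ‖A_i‖²−L_i²
q_1 = 100.0000+100.0000−40.0000 = 160.0000
row 1: 20.0000x + 10.0000y = 200.0000  (q_2=-40.0000)
row 2: 0.0000x + 10.0000y = 40.0000  (q_3=120.0000)
Cramer on rows 1–2 → x = 8.0000, y = 4.0000

(8.0000, 4.0000)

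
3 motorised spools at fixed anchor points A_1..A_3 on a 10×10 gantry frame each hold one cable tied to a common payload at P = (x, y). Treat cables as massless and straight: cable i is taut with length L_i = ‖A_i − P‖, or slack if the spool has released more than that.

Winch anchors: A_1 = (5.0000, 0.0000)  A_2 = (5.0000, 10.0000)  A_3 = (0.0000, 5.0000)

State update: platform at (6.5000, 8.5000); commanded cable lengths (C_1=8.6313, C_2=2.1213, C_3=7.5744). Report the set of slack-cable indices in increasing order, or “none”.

i=1: geometric 8.6313 vs commanded 8.6313 ⇒ taut
i=2: geometric 2.1213 vs commanded 2.1213 ⇒ taut
i=3: geometric 7.3824 vs commanded 7.5744 ⇒ slack

3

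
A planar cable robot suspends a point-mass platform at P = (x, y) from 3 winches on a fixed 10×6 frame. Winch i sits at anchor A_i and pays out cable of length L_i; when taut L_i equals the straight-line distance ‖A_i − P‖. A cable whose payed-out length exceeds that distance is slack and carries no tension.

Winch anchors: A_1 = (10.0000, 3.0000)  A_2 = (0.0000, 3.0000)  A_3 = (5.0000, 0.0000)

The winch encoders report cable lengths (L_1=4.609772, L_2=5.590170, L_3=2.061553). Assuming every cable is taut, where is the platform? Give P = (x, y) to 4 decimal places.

(5.5000, 2.0000)

circle eqns → linear via eq_j − eq_1; set k_j = A_j·A_j − L_j²
k_1 = 100.0000+9.0000−21.2500 = 87.7500
20.0000·x + 0.0000·y = k_1−k_2 = 110.0000
10.0000·x + 6.0000·y = k_1−k_3 = 67.0000
solve first two rows → x=5.5000, y=2.0000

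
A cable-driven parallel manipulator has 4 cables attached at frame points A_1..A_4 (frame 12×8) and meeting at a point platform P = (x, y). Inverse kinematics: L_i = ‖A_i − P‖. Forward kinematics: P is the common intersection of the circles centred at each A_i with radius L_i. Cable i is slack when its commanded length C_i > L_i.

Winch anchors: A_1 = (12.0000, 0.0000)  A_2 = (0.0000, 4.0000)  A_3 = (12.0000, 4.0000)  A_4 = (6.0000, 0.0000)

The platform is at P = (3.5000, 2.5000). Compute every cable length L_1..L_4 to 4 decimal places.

L_1 = √((12.0000−3.5000)² + (0.0000−2.5000)²) = 8.8600
L_2 = √((0.0000−3.5000)² + (4.0000−2.5000)²) = 3.8079
L_3 = √((12.0000−3.5000)² + (4.0000−2.5000)²) = 8.6313
L_4 = √((6.0000−3.5000)² + (0.0000−2.5000)²) = 3.5355

(8.8600, 3.8079, 8.6313, 3.5355)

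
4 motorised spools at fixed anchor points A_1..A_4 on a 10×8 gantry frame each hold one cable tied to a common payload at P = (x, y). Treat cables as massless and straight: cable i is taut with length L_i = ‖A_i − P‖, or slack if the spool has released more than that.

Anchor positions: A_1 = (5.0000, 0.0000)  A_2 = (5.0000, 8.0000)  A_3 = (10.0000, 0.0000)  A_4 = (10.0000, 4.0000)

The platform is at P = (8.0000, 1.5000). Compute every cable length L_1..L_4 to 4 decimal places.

cable 1: Δx=-3.0000, Δy=-1.5000; L_1 = √(Δx²+Δy²) = 3.3541
cable 2: Δx=-3.0000, Δy=6.5000; L_2 = √(Δx²+Δy²) = 7.1589
cable 3: Δx=2.0000, Δy=-1.5000; L_3 = √(Δx²+Δy²) = 2.5000
cable 4: Δx=2.0000, Δy=2.5000; L_4 = √(Δx²+Δy²) = 3.2016

(3.3541, 7.1589, 2.5000, 3.2016)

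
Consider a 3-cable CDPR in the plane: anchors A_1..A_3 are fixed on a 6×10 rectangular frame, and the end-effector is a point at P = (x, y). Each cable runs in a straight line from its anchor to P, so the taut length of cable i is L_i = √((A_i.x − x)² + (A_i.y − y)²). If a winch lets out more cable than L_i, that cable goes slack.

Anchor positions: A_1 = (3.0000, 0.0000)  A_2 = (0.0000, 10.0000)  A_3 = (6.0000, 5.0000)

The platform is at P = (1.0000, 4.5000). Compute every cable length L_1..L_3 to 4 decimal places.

L_1: Δ = A_1−P = (2.0000, -4.5000) → ‖Δ‖ = √24.2500 = 4.9244
L_2: Δ = A_2−P = (-1.0000, 5.5000) → ‖Δ‖ = √31.2500 = 5.5902
L_3: Δ = A_3−P = (5.0000, 0.5000) → ‖Δ‖ = √25.2500 = 5.0249

(4.9244, 5.5902, 5.0249)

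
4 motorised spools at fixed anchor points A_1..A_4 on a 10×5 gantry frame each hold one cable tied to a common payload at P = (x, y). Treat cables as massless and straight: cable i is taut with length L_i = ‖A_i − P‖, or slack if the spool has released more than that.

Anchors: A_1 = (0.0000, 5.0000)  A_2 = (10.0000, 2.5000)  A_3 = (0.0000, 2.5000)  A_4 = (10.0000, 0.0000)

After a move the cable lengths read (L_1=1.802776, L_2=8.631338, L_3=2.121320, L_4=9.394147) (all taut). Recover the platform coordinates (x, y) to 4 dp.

(1.5000, 4.0000)

circle eqns → linear via eq_j − eq_1; set k_j = A_j·A_j − L_j²
k_1 = 0.0000+25.0000−3.2500 = 21.7500
-20.0000·x + 5.0000·y = k_1−k_2 = -10.0000
0.0000·x + 5.0000·y = k_1−k_3 = 20.0000
-20.0000·x + 10.0000·y = k_1−k_4 = 10.0000
solve first two rows → x=1.5000, y=4.0000
check cable 4: ‖A_4−P‖² = 88.2500 ≈ L_4² = 88.2500 ✓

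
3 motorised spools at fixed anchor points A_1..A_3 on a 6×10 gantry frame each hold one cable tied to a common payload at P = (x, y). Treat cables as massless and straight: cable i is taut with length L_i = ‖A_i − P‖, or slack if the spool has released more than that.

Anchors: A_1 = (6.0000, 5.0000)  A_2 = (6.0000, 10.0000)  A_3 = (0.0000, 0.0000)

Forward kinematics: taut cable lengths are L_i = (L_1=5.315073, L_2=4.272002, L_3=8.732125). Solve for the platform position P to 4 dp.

(2.0000, 8.5000)

expand ‖A_i−P‖²=L_i² and subtract eq 1 (q_i ≔ ‖A_i‖²−L_i²)
q_1 = 36.0000+25.0000−28.2500 = 32.7500
eq1−eq2 → [0.0000  -10.0000]·P = -85.0000
eq1−eq3 → [12.0000  10.0000]·P = 109.0000
2×2 solve → P = (2.0000, 8.5000)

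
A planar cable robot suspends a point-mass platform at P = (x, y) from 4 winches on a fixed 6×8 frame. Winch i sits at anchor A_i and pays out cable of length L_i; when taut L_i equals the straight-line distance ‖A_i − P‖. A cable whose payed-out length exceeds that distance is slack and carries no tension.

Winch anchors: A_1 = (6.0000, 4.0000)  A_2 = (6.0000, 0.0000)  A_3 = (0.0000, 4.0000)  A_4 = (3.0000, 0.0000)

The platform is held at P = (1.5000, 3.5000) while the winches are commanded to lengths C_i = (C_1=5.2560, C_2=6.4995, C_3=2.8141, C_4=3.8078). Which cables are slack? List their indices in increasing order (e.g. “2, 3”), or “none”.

1, 2, 3

i=1: geometric 4.5277 vs commanded 5.2560 ⇒ slack
i=2: geometric 5.7009 vs commanded 6.4995 ⇒ slack
i=3: geometric 1.5811 vs commanded 2.8141 ⇒ slack
i=4: geometric 3.8079 vs commanded 3.8078 ⇒ taut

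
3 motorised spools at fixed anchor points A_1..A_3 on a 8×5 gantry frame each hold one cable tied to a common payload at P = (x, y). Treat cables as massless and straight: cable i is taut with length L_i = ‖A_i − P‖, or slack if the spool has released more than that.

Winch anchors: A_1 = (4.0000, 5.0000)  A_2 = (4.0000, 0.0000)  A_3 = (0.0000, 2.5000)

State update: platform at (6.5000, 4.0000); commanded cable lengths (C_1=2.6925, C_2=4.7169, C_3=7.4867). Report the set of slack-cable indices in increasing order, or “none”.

cable 1: √((-2.5000)²+(1.0000)²)=2.6926, C_1=2.6925: taut
cable 2: √((-2.5000)²+(-4.0000)²)=4.7170, C_2=4.7169: taut
cable 3: √((-6.5000)²+(-1.5000)²)=6.6708, C_3=7.4867: slack

3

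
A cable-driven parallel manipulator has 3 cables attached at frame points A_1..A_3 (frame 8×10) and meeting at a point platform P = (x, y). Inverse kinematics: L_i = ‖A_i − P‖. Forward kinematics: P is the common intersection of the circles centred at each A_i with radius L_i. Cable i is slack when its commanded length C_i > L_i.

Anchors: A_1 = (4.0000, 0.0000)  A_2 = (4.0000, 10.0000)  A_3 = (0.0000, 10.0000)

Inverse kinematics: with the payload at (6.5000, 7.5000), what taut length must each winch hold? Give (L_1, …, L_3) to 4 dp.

(7.9057, 3.5355, 6.9642)

L_1: Δ = A_1−P = (-2.5000, -7.5000) → ‖Δ‖ = √62.5000 = 7.9057
L_2: Δ = A_2−P = (-2.5000, 2.5000) → ‖Δ‖ = √12.5000 = 3.5355
L_3: Δ = A_3−P = (-6.5000, 2.5000) → ‖Δ‖ = √48.5000 = 6.9642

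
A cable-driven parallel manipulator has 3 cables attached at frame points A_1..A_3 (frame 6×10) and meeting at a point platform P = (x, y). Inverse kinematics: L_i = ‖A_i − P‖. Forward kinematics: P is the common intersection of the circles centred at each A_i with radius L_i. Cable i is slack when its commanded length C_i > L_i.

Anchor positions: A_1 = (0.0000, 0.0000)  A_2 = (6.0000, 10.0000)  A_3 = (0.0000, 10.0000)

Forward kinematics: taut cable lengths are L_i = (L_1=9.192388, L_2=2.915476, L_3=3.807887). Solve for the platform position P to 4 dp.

(3.5000, 8.5000)

each cable: (A_i−P)·(A_i−P) = L_i²; let c_i = ‖A_i‖²−L_i²
c_1 = 0.0000+0.0000−84.5000 = -84.5000
row 1: -12.0000x − 20.0000y = -212.0000  (c_2=127.5000)
row 2: 0.0000x − 20.0000y = -170.0000  (c_3=85.5000)
Cramer on rows 1–2 → x = 3.5000, y = 8.5000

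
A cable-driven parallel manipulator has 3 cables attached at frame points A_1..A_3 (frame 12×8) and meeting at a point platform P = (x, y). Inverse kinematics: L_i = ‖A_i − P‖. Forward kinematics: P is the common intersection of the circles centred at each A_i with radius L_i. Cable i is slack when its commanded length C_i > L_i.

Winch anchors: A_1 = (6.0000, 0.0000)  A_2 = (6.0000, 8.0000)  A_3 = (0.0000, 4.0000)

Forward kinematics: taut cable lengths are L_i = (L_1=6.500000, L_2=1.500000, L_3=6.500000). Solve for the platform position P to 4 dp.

(6.0000, 6.5000)

circle eqns → linear via eq_j − eq_1; set k_j = A_j·A_j − L_j²
k_1 = 36.0000+0.0000−42.2500 = -6.2500
0.0000·x − 16.0000·y = k_1−k_2 = -104.0000
12.0000·x − 8.0000·y = k_1−k_3 = 20.0000
solve first two rows → x=6.0000, y=6.5000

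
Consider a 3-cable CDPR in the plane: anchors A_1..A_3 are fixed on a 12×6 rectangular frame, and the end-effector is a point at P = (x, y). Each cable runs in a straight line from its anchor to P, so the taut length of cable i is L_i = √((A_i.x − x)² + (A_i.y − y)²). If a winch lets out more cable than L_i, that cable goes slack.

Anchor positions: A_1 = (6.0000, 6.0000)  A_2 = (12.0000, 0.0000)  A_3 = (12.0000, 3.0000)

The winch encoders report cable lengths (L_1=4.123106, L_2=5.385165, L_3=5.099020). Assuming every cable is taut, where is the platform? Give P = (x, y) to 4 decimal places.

(7.0000, 2.0000)

each cable: (A_i−P)·(A_i−P) = L_i²; let k_i = ‖A_i‖²−L_i²
k_1 = 36.0000+36.0000−17.0000 = 55.0000
row 1: -12.0000x + 12.0000y = -60.0000  (k_2=115.0000)
row 2: -12.0000x + 6.0000y = -72.0000  (k_3=127.0000)
Cramer on rows 1–2 → x = 7.0000, y = 2.0000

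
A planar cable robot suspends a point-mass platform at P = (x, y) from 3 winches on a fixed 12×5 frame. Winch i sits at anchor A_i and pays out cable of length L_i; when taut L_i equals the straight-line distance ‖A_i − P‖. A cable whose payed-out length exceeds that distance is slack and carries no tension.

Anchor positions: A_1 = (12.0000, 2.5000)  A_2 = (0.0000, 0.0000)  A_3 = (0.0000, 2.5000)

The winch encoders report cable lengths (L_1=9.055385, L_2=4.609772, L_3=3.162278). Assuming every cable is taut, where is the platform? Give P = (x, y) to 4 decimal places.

(3.0000, 3.5000)

expand ‖A_i−P‖²=L_i² and subtract eq 1 (c_i ≔ ‖A_i‖²−L_i²)
c_1 = 144.0000+6.2500−82.0000 = 68.2500
eq1−eq2 → [24.0000  5.0000]·P = 89.5000
eq1−eq3 → [24.0000  0.0000]·P = 72.0000
2×2 solve → P = (3.0000, 3.5000)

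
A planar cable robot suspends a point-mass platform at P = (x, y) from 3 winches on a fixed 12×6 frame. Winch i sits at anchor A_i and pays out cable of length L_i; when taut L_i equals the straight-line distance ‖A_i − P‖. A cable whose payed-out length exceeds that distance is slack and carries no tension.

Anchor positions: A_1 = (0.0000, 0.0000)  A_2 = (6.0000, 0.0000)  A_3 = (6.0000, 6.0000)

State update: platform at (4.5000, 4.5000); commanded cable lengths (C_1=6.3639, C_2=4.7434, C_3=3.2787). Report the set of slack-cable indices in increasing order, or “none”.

3

cable 1: L_1 = ‖A_1−P‖ = 6.3640;  C_1 = 6.3639 → taut
cable 2: L_2 = ‖A_2−P‖ = 4.7434;  C_2 = 4.7434 → taut
cable 3: L_3 = ‖A_3−P‖ = 2.1213;  C_3 = 3.2787 → slack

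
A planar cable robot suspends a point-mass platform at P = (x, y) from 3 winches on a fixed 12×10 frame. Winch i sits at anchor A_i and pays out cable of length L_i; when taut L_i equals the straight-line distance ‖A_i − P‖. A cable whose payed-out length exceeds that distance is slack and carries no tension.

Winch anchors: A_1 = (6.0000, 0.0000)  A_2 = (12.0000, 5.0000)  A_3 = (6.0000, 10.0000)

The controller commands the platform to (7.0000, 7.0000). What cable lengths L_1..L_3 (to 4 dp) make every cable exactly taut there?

L_1: Δ = A_1−P = (-1.0000, -7.0000) → ‖Δ‖ = √50.0000 = 7.0711
L_2: Δ = A_2−P = (5.0000, -2.0000) → ‖Δ‖ = √29.0000 = 5.3852
L_3: Δ = A_3−P = (-1.0000, 3.0000) → ‖Δ‖ = √10.0000 = 3.1623

(7.0711, 5.3852, 3.1623)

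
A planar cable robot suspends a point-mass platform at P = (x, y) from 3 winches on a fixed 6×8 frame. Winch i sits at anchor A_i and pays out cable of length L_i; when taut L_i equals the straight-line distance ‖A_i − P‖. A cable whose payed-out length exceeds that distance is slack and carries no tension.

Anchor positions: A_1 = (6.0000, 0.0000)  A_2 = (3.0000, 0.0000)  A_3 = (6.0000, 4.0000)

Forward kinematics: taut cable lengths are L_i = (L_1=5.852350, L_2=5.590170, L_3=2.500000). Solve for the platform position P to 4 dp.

each cable: (A_i−P)·(A_i−P) = L_i²; let c_i = ‖A_i‖²−L_i²
c_1 = 36.0000+0.0000−34.2500 = 1.7500
row 1: 6.0000x + 0.0000y = 24.0000  (c_2=-22.2500)
row 2: 0.0000x − 8.0000y = -44.0000  (c_3=45.7500)
Cramer on rows 1–2 → x = 4.0000, y = 5.5000

(4.0000, 5.5000)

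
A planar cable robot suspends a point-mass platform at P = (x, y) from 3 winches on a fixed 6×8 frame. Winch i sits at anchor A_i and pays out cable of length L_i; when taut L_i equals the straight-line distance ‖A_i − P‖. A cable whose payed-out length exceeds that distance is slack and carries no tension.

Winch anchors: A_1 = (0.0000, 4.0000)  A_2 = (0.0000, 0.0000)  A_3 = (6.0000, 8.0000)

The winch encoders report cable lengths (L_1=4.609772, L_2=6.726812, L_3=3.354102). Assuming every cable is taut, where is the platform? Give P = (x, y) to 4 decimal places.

(4.5000, 5.0000)

expand ‖A_i−P‖²=L_i² and subtract eq 1 (k_i ≔ ‖A_i‖²−L_i²)
k_1 = 0.0000+16.0000−21.2500 = -5.2500
eq1−eq2 → [0.0000  8.0000]·P = 40.0000
eq1−eq3 → [-12.0000  -8.0000]·P = -94.0000
2×2 solve → P = (4.5000, 5.0000)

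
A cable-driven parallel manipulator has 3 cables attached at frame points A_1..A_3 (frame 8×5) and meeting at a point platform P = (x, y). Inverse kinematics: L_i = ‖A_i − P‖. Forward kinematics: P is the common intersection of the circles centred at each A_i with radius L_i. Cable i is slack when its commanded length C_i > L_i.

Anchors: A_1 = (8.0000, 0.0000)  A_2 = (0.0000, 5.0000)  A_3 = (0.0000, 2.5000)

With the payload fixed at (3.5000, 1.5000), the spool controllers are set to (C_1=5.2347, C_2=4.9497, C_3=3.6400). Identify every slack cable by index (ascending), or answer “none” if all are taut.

cable 1: √((4.5000)²+(-1.5000)²)=4.7434, C_1=5.2347: slack
cable 2: √((-3.5000)²+(3.5000)²)=4.9497, C_2=4.9497: taut
cable 3: √((-3.5000)²+(1.0000)²)=3.6401, C_3=3.6400: taut

1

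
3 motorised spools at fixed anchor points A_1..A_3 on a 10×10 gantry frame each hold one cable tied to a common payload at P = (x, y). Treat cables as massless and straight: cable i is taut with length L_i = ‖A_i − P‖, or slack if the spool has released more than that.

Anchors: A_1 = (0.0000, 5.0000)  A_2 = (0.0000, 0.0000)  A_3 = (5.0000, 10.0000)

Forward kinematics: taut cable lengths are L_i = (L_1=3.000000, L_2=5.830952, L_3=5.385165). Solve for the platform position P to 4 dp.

(3.0000, 5.0000)

each cable: (A_i−P)·(A_i−P) = L_i²; let k_i = ‖A_i‖²−L_i²
k_1 = 0.0000+25.0000−9.0000 = 16.0000
row 1: 0.0000x + 10.0000y = 50.0000  (k_2=-34.0000)
row 2: -10.0000x − 10.0000y = -80.0000  (k_3=96.0000)
Cramer on rows 1–2 → x = 3.0000, y = 5.0000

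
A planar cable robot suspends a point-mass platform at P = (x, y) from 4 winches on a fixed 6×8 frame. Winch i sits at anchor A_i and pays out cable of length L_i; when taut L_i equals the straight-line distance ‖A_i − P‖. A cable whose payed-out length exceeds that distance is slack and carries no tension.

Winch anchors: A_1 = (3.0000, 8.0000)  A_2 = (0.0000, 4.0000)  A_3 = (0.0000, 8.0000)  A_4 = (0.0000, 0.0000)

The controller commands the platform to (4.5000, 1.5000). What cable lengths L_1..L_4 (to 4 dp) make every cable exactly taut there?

(6.6708, 5.1478, 7.9057, 4.7434)

L_1: Δ = A_1−P = (-1.5000, 6.5000) → ‖Δ‖ = √44.5000 = 6.6708
L_2: Δ = A_2−P = (-4.5000, 2.5000) → ‖Δ‖ = √26.5000 = 5.1478
L_3: Δ = A_3−P = (-4.5000, 6.5000) → ‖Δ‖ = √62.5000 = 7.9057
L_4: Δ = A_4−P = (-4.5000, -1.5000) → ‖Δ‖ = √22.5000 = 4.7434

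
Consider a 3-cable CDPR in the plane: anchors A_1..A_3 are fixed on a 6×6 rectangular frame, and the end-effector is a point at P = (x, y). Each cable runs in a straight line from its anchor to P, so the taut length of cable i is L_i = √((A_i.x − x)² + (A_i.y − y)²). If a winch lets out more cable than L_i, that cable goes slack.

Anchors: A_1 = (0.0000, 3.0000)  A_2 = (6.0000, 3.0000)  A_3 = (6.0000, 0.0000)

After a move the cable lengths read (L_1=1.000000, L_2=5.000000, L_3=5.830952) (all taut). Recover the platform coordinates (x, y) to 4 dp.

(1.0000, 3.0000)

each cable: (A_i−P)·(A_i−P) = L_i²; let c_i = ‖A_i‖²−L_i²
c_1 = 0.0000+9.0000−1.0000 = 8.0000
row 1: -12.0000x + 0.0000y = -12.0000  (c_2=20.0000)
row 2: -12.0000x + 6.0000y = 6.0000  (c_3=2.0000)
Cramer on rows 1–2 → x = 1.0000, y = 3.0000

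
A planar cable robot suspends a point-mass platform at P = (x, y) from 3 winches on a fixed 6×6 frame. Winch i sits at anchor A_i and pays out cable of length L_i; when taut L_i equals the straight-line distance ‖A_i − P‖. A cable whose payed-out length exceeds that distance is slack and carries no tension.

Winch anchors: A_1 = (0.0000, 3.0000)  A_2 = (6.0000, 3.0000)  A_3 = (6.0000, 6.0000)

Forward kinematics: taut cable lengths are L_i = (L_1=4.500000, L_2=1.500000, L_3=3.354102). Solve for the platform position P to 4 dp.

(4.5000, 3.0000)

each cable: (A_i−P)·(A_i−P) = L_i²; let c_i = ‖A_i‖²−L_i²
c_1 = 0.0000+9.0000−20.2500 = -11.2500
row 1: -12.0000x + 0.0000y = -54.0000  (c_2=42.7500)
row 2: -12.0000x − 6.0000y = -72.0000  (c_3=60.7500)
Cramer on rows 1–2 → x = 4.5000, y = 3.0000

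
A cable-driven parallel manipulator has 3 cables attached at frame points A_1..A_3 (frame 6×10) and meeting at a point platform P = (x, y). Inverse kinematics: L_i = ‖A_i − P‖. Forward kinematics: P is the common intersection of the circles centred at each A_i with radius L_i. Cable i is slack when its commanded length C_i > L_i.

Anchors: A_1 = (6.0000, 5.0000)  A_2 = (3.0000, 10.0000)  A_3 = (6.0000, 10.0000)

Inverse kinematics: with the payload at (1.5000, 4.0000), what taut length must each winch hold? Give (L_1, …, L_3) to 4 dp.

(4.6098, 6.1847, 7.5000)

L_1: Δ = A_1−P = (4.5000, 1.0000) → ‖Δ‖ = √21.2500 = 4.6098
L_2: Δ = A_2−P = (1.5000, 6.0000) → ‖Δ‖ = √38.2500 = 6.1847
L_3: Δ = A_3−P = (4.5000, 6.0000) → ‖Δ‖ = √56.2500 = 7.5000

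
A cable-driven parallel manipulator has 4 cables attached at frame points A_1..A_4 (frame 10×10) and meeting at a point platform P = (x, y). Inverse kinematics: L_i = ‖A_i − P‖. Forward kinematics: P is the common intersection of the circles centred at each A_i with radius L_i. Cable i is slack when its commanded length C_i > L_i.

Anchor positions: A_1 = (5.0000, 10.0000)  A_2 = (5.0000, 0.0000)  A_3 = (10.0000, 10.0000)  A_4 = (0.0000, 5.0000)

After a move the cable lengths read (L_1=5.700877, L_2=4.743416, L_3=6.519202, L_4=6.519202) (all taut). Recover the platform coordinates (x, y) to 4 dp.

(6.5000, 4.5000)

circle eqns → linear via eq_j − eq_1; set c_j = A_j·A_j − L_j²
c_1 = 25.0000+100.0000−32.5000 = 92.5000
0.0000·x + 20.0000·y = c_1−c_2 = 90.0000
-10.0000·x + 0.0000·y = c_1−c_3 = -65.0000
10.0000·x + 10.0000·y = c_1−c_4 = 110.0000
solve first two rows → x=6.5000, y=4.5000
check cable 4: ‖A_4−P‖² = 42.5000 ≈ L_4² = 42.5000 ✓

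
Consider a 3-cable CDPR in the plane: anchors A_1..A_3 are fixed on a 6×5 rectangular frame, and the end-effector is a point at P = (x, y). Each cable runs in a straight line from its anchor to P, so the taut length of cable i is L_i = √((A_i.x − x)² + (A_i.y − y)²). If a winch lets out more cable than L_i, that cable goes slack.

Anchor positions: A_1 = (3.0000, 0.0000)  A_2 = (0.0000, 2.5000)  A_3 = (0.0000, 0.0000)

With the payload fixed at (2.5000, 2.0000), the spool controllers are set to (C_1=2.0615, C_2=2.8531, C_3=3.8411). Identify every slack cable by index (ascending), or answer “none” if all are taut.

cable 1: √((0.5000)²+(-2.0000)²)=2.0616, C_1=2.0615: taut
cable 2: √((-2.5000)²+(0.5000)²)=2.5495, C_2=2.8531: slack
cable 3: √((-2.5000)²+(-2.0000)²)=3.2016, C_3=3.8411: slack

2, 3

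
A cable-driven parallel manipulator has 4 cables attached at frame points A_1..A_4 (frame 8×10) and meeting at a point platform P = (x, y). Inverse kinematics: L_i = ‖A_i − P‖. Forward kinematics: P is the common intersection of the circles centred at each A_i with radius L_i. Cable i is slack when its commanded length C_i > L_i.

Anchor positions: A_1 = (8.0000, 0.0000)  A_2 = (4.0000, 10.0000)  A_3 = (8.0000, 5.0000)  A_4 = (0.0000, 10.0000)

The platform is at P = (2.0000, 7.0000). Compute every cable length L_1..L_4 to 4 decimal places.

L_1 = √((8.0000−2.0000)² + (0.0000−7.0000)²) = 9.2195
L_2 = √((4.0000−2.0000)² + (10.0000−7.0000)²) = 3.6056
L_3 = √((8.0000−2.0000)² + (5.0000−7.0000)²) = 6.3246
L_4 = √((0.0000−2.0000)² + (10.0000−7.0000)²) = 3.6056

(9.2195, 3.6056, 6.3246, 3.6056)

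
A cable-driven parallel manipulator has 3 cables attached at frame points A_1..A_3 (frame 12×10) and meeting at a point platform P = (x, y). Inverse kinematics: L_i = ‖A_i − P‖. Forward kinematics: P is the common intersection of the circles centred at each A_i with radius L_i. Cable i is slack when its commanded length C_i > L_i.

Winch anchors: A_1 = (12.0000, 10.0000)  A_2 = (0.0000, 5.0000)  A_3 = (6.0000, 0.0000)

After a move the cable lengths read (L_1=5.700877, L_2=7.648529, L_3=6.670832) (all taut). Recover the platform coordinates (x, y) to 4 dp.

(7.5000, 6.5000)

expand ‖A_i−P‖²=L_i² and subtract eq 1 (q_i ≔ ‖A_i‖²−L_i²)
q_1 = 144.0000+100.0000−32.5000 = 211.5000
eq1−eq2 → [24.0000  10.0000]·P = 245.0000
eq1−eq3 → [12.0000  20.0000]·P = 220.0000
2×2 solve → P = (7.5000, 6.5000)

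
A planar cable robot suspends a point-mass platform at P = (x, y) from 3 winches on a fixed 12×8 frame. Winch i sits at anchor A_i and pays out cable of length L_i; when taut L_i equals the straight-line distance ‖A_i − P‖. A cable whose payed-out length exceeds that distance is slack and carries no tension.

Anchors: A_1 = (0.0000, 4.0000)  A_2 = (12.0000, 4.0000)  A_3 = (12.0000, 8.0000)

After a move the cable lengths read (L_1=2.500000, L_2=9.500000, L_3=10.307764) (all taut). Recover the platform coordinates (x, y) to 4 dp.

circle eqns → linear via eq_j − eq_1; set c_j = A_j·A_j − L_j²
c_1 = 0.0000+16.0000−6.2500 = 9.7500
-24.0000·x + 0.0000·y = c_1−c_2 = -60.0000
-24.0000·x − 8.0000·y = c_1−c_3 = -92.0000
solve first two rows → x=2.5000, y=4.0000

(2.5000, 4.0000)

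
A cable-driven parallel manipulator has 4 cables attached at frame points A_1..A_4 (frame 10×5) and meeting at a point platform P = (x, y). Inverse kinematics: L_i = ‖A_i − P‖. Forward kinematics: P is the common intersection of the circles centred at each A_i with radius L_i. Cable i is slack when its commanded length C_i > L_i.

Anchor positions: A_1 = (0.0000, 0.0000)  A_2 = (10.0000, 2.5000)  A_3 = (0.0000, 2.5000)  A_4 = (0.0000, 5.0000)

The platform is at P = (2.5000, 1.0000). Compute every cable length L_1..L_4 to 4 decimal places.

(2.6926, 7.6485, 2.9155, 4.7170)

cable 1: Δx=-2.5000, Δy=-1.0000; L_1 = √(Δx²+Δy²) = 2.6926
cable 2: Δx=7.5000, Δy=1.5000; L_2 = √(Δx²+Δy²) = 7.6485
cable 3: Δx=-2.5000, Δy=1.5000; L_3 = √(Δx²+Δy²) = 2.9155
cable 4: Δx=-2.5000, Δy=4.0000; L_4 = √(Δx²+Δy²) = 4.7170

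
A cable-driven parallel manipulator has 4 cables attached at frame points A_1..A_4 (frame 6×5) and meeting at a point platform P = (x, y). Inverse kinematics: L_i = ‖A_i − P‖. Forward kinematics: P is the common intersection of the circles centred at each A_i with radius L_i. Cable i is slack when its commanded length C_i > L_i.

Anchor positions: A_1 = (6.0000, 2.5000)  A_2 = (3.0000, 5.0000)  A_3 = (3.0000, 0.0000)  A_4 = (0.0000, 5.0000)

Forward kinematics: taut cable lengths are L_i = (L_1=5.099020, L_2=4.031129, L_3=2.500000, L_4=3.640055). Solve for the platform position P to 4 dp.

(1.0000, 1.5000)

expand ‖A_i−P‖²=L_i² and subtract eq 1 (q_i ≔ ‖A_i‖²−L_i²)
q_1 = 36.0000+6.2500−26.0000 = 16.2500
eq1−eq2 → [6.0000  -5.0000]·P = -1.5000
eq1−eq3 → [6.0000  5.0000]·P = 13.5000
eq1−eq4 → [12.0000  -5.0000]·P = 4.5000
2×2 solve → P = (1.0000, 1.5000)
check cable 4: ‖A_4−P‖² = 13.2500 ≈ L_4² = 13.2500 ✓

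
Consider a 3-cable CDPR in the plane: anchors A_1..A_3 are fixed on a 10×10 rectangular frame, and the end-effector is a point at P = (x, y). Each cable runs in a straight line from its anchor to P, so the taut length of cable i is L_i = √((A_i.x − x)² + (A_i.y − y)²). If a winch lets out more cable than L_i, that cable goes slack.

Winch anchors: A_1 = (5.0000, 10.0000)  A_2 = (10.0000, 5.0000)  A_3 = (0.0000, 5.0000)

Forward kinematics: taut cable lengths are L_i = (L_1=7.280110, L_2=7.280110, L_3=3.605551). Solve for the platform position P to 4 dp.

(3.0000, 3.0000)

each cable: (A_i−P)·(A_i−P) = L_i²; let k_i = ‖A_i‖²−L_i²
k_1 = 25.0000+100.0000−53.0000 = 72.0000
row 1: -10.0000x + 10.0000y = 0.0000  (k_2=72.0000)
row 2: 10.0000x + 10.0000y = 60.0000  (k_3=12.0000)
Cramer on rows 1–2 → x = 3.0000, y = 3.0000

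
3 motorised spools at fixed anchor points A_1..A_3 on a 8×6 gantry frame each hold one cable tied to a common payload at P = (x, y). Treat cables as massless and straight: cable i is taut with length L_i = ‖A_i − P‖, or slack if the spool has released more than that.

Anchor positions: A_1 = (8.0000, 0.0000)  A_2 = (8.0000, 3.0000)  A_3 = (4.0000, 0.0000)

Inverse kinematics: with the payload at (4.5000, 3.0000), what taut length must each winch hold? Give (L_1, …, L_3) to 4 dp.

L_1: Δ = A_1−P = (3.5000, -3.0000) → ‖Δ‖ = √21.2500 = 4.6098
L_2: Δ = A_2−P = (3.5000, 0.0000) → ‖Δ‖ = √12.2500 = 3.5000
L_3: Δ = A_3−P = (-0.5000, -3.0000) → ‖Δ‖ = √9.2500 = 3.0414

(4.6098, 3.5000, 3.0414)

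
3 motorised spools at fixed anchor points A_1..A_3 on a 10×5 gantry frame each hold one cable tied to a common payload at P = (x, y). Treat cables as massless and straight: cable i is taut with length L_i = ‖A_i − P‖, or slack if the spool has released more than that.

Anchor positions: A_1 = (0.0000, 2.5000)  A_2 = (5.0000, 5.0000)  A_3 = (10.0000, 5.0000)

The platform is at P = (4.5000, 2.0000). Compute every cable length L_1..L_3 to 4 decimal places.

(4.5277, 3.0414, 6.2650)

L_1: Δ = A_1−P = (-4.5000, 0.5000) → ‖Δ‖ = √20.5000 = 4.5277
L_2: Δ = A_2−P = (0.5000, 3.0000) → ‖Δ‖ = √9.2500 = 3.0414
L_3: Δ = A_3−P = (5.5000, 3.0000) → ‖Δ‖ = √39.2500 = 6.2650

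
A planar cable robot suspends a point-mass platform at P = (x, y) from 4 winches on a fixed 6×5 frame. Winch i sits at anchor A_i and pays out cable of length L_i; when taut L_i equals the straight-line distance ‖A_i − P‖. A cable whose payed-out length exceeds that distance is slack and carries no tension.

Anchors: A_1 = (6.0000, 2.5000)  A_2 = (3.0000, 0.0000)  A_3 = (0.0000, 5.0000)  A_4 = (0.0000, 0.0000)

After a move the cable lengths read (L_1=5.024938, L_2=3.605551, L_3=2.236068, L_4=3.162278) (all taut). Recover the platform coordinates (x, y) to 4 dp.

circle eqns → linear via eq_j − eq_1; set q_j = A_j·A_j − L_j²
q_1 = 36.0000+6.2500−25.2500 = 17.0000
6.0000·x + 5.0000·y = q_1−q_2 = 21.0000
12.0000·x − 5.0000·y = q_1−q_3 = -3.0000
12.0000·x + 5.0000·y = q_1−q_4 = 27.0000
solve first two rows → x=1.0000, y=3.0000
check cable 4: ‖A_4−P‖² = 10.0000 ≈ L_4² = 10.0000 ✓

(1.0000, 3.0000)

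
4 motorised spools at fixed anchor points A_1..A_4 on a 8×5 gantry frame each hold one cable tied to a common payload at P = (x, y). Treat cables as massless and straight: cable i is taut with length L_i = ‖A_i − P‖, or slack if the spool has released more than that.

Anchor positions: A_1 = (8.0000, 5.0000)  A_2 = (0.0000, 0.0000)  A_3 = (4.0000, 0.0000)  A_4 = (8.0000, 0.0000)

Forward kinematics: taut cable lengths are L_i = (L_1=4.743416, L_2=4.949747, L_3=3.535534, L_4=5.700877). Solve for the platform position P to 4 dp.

(3.5000, 3.5000)

expand ‖A_i−P‖²=L_i² and subtract eq 1 (q_i ≔ ‖A_i‖²−L_i²)
q_1 = 64.0000+25.0000−22.5000 = 66.5000
eq1−eq2 → [16.0000  10.0000]·P = 91.0000
eq1−eq3 → [8.0000  10.0000]·P = 63.0000
eq1−eq4 → [0.0000  10.0000]·P = 35.0000
2×2 solve → P = (3.5000, 3.5000)
check cable 4: ‖A_4−P‖² = 32.5000 ≈ L_4² = 32.5000 ✓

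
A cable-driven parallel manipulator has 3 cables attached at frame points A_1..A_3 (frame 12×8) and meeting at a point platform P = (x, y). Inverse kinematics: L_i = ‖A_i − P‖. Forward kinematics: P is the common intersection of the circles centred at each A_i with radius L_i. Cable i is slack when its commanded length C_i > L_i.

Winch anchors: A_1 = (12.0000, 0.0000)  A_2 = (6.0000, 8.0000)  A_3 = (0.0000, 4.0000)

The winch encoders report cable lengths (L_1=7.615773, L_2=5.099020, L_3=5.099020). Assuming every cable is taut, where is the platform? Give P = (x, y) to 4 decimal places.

circle eqns → linear via eq_j − eq_1; set q_j = A_j·A_j − L_j²
q_1 = 144.0000+0.0000−58.0000 = 86.0000
12.0000·x − 16.0000·y = q_1−q_2 = 12.0000
24.0000·x − 8.0000·y = q_1−q_3 = 96.0000
solve first two rows → x=5.0000, y=3.0000

(5.0000, 3.0000)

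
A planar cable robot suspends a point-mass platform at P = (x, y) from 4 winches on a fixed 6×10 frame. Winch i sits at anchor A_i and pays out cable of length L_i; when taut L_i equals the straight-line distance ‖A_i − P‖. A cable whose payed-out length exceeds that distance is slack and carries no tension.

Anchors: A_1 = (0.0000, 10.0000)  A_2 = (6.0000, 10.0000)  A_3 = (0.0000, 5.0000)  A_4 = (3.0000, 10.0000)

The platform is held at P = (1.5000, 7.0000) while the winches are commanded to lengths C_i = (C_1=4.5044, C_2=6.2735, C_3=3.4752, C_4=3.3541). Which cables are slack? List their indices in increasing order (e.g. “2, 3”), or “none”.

1, 2, 3

cable 1: L_1 = ‖A_1−P‖ = 3.3541;  C_1 = 4.5044 → slack
cable 2: L_2 = ‖A_2−P‖ = 5.4083;  C_2 = 6.2735 → slack
cable 3: L_3 = ‖A_3−P‖ = 2.5000;  C_3 = 3.4752 → slack
cable 4: L_4 = ‖A_4−P‖ = 3.3541;  C_4 = 3.3541 → taut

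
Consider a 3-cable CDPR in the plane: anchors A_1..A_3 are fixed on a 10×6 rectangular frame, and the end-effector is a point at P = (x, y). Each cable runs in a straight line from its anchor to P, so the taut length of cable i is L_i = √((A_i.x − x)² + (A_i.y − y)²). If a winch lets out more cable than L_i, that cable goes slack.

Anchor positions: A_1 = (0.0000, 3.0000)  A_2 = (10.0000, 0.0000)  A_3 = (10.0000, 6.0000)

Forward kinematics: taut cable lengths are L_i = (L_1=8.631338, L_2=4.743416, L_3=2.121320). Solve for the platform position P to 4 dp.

(8.5000, 4.5000)

circle eqns → linear via eq_j − eq_1; set q_j = A_j·A_j − L_j²
q_1 = 0.0000+9.0000−74.5000 = -65.5000
-20.0000·x + 6.0000·y = q_1−q_2 = -143.0000
-20.0000·x − 6.0000·y = q_1−q_3 = -197.0000
solve first two rows → x=8.5000, y=4.5000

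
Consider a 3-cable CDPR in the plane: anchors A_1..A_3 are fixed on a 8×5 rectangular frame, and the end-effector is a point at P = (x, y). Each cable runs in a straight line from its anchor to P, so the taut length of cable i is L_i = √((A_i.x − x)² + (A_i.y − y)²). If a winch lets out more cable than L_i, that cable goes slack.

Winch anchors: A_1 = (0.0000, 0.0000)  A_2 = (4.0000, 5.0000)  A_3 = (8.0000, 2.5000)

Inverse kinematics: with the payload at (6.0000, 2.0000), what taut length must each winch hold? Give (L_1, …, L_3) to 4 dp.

(6.3246, 3.6056, 2.0616)

L_1 = √((0.0000−6.0000)² + (0.0000−2.0000)²) = 6.3246
L_2 = √((4.0000−6.0000)² + (5.0000−2.0000)²) = 3.6056
L_3 = √((8.0000−6.0000)² + (2.5000−2.0000)²) = 2.0616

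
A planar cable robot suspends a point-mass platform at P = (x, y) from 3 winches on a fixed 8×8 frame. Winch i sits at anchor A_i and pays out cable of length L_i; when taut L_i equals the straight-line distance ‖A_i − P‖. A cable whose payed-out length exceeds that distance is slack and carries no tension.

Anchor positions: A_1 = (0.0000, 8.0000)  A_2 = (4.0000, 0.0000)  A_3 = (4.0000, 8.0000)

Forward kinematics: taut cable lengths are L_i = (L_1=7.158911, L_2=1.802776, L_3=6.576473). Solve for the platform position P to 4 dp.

(3.0000, 1.5000)

expand ‖A_i−P‖²=L_i² and subtract eq 1 (k_i ≔ ‖A_i‖²−L_i²)
k_1 = 0.0000+64.0000−51.2500 = 12.7500
eq1−eq2 → [-8.0000  16.0000]·P = 0.0000
eq1−eq3 → [-8.0000  0.0000]·P = -24.0000
2×2 solve → P = (3.0000, 1.5000)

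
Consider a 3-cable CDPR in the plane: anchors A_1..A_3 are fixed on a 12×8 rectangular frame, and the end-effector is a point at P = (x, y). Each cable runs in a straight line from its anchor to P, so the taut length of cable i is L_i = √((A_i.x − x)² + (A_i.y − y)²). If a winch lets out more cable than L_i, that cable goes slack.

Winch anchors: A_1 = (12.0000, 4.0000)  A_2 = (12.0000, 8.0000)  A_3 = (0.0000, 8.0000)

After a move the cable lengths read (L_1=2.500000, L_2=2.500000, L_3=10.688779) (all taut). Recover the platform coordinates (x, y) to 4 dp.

(10.5000, 6.0000)

circle eqns → linear via eq_j − eq_1; set k_j = A_j·A_j − L_j²
k_1 = 144.0000+16.0000−6.2500 = 153.7500
0.0000·x − 8.0000·y = k_1−k_2 = -48.0000
24.0000·x − 8.0000·y = k_1−k_3 = 204.0000
solve first two rows → x=10.5000, y=6.0000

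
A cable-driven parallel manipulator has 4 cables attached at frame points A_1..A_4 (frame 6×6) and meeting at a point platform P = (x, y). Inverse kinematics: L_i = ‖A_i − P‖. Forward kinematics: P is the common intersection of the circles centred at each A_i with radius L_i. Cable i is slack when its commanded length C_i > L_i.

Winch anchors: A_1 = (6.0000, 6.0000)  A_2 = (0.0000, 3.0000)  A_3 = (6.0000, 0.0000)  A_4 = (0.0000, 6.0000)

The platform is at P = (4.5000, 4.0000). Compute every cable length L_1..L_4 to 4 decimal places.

(2.5000, 4.6098, 4.2720, 4.9244)

cable 1: Δx=1.5000, Δy=2.0000; L_1 = √(Δx²+Δy²) = 2.5000
cable 2: Δx=-4.5000, Δy=-1.0000; L_2 = √(Δx²+Δy²) = 4.6098
cable 3: Δx=1.5000, Δy=-4.0000; L_3 = √(Δx²+Δy²) = 4.2720
cable 4: Δx=-4.5000, Δy=2.0000; L_4 = √(Δx²+Δy²) = 4.9244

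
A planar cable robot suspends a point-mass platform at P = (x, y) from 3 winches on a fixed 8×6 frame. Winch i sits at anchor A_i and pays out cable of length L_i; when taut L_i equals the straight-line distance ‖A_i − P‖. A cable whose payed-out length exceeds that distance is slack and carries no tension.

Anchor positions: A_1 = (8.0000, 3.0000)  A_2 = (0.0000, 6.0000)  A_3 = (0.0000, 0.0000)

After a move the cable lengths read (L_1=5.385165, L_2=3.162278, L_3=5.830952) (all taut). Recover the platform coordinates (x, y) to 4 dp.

expand ‖A_i−P‖²=L_i² and subtract eq 1 (k_i ≔ ‖A_i‖²−L_i²)
k_1 = 64.0000+9.0000−29.0000 = 44.0000
eq1−eq2 → [16.0000  -6.0000]·P = 18.0000
eq1−eq3 → [16.0000  6.0000]·P = 78.0000
2×2 solve → P = (3.0000, 5.0000)

(3.0000, 5.0000)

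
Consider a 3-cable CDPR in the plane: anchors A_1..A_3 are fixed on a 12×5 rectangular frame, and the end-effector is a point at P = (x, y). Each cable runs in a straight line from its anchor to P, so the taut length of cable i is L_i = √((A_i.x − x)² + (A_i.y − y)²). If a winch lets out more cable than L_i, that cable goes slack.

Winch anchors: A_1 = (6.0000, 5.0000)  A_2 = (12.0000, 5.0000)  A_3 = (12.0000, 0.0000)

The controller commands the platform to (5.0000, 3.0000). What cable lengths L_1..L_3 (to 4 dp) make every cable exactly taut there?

(2.2361, 7.2801, 7.6158)

L_1: Δ = A_1−P = (1.0000, 2.0000) → ‖Δ‖ = √5.0000 = 2.2361
L_2: Δ = A_2−P = (7.0000, 2.0000) → ‖Δ‖ = √53.0000 = 7.2801
L_3: Δ = A_3−P = (7.0000, -3.0000) → ‖Δ‖ = √58.0000 = 7.6158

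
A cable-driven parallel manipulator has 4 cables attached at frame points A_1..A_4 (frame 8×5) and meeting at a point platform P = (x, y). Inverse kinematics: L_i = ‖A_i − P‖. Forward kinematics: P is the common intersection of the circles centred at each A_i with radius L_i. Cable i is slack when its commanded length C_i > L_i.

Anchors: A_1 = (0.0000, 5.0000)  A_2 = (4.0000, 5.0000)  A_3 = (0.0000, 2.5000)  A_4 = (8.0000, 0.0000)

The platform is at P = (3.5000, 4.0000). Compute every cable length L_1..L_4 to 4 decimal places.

(3.6401, 1.1180, 3.8079, 6.0208)

L_1: Δ = A_1−P = (-3.5000, 1.0000) → ‖Δ‖ = √13.2500 = 3.6401
L_2: Δ = A_2−P = (0.5000, 1.0000) → ‖Δ‖ = √1.2500 = 1.1180
L_3: Δ = A_3−P = (-3.5000, -1.5000) → ‖Δ‖ = √14.5000 = 3.8079
L_4: Δ = A_4−P = (4.5000, -4.0000) → ‖Δ‖ = √36.2500 = 6.0208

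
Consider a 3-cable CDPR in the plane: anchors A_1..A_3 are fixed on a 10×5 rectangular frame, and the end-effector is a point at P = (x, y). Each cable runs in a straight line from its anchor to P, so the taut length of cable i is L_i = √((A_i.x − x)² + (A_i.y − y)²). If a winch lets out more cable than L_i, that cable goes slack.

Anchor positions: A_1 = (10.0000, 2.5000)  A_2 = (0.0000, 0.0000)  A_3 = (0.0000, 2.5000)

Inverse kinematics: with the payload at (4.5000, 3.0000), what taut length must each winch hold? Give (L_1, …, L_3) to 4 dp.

(5.5227, 5.4083, 4.5277)

L_1 = √((10.0000−4.5000)² + (2.5000−3.0000)²) = 5.5227
L_2 = √((0.0000−4.5000)² + (0.0000−3.0000)²) = 5.4083
L_3 = √((0.0000−4.5000)² + (2.5000−3.0000)²) = 4.5277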